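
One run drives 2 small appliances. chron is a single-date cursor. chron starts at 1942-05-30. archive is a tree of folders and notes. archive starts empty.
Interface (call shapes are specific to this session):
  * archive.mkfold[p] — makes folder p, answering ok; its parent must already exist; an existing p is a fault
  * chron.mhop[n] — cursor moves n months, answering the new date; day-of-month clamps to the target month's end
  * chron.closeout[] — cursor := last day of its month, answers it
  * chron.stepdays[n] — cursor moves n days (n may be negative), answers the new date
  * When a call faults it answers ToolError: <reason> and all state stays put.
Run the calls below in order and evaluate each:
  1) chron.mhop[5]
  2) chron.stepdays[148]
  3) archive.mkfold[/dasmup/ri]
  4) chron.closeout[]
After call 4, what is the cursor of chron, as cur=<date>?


Answer: cur=1943-03-31

Derivation:
Invoking chron.mhop with n=5, and observe 1942-10-30.
Now I run chron.stepdays with n=148, — result: 1943-03-27.
I call archive.mkfold with p=/dasmup/ri, → ToolError: no parent.
Using chron.closeout, and see 1943-03-31.


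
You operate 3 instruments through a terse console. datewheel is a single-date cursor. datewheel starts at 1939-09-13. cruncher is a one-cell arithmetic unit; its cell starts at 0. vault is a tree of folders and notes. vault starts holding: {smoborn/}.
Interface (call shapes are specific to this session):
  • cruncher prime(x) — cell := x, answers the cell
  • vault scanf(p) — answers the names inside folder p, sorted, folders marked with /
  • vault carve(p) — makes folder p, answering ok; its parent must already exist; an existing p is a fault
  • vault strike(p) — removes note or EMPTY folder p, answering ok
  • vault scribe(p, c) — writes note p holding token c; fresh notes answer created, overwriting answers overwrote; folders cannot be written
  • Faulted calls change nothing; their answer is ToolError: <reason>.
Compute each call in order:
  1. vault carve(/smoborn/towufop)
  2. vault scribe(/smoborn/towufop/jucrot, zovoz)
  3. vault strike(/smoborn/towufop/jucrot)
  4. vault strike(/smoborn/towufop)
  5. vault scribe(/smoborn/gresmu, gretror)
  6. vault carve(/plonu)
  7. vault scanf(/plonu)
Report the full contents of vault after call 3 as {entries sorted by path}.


[in] vault carve p='/smoborn/towufop'
:: ok
[in] vault scribe p='/smoborn/towufop/jucrot' c='zovoz'
:: created
[in] vault strike p='/smoborn/towufop/jucrot'
:: ok
[in] vault strike p='/smoborn/towufop'
:: ok
[in] vault scribe p='/smoborn/gresmu' c='gretror'
:: created
[in] vault carve p='/plonu'
:: ok
[in] vault scanf p='/plonu'
:: []

Answer: {smoborn/, smoborn/towufop/}


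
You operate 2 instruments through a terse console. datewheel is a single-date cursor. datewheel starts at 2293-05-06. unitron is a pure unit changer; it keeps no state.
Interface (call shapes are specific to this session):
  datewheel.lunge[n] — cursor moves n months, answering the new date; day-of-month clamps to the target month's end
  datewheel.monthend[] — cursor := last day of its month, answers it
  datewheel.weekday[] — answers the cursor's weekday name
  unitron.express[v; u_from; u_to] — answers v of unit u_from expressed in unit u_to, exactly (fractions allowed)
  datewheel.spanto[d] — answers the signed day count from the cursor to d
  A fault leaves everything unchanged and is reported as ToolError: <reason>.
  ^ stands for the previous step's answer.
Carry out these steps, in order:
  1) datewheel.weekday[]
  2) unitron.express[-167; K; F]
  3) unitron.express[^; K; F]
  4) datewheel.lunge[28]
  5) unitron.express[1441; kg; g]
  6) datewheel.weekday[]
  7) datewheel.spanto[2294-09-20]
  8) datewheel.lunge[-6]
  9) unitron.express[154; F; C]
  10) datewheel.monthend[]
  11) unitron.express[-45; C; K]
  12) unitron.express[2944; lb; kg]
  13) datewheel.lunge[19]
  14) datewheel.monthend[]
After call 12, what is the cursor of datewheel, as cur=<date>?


Do: weekday[]
See: Saturday
Do: express[-167; K; F]
See: -76027/100
Do: express[^; K; F]
See: -457039/250
Do: lunge[28]
See: 2295-09-06
Do: express[1441; kg; g]
See: 1441000
Do: weekday[]
See: Friday
Do: spanto[2294-09-20]
See: -351
Do: lunge[-6]
See: 2295-03-06
Do: express[154; F; C]
See: 610/9
Do: monthend[]
See: 2295-03-31
Do: express[-45; C; K]
See: 4563/20
Do: express[2944; lb; kg]
See: 1043262451/781250
Do: lunge[19]
See: 2296-10-31
Do: monthend[]
See: 2296-10-31

Answer: cur=2295-03-31


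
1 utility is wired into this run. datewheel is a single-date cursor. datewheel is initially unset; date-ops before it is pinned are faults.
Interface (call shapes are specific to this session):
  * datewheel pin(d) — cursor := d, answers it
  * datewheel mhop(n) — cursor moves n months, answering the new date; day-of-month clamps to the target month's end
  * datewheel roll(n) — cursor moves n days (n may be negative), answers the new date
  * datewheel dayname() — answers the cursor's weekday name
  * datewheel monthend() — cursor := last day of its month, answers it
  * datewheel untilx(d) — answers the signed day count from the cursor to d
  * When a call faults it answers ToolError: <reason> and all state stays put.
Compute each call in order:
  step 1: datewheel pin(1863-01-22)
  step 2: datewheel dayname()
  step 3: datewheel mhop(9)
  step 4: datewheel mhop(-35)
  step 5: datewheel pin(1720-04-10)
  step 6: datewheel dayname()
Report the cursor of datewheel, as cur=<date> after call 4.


Answer: cur=1860-11-22

Derivation:
% datewheel pin(d: 1863-01-22) ~> 1863-01-22
% datewheel dayname() ~> Thursday
% datewheel mhop(n: 9) ~> 1863-10-22
% datewheel mhop(n: -35) ~> 1860-11-22
% datewheel pin(d: 1720-04-10) ~> 1720-04-10
% datewheel dayname() ~> Wednesday


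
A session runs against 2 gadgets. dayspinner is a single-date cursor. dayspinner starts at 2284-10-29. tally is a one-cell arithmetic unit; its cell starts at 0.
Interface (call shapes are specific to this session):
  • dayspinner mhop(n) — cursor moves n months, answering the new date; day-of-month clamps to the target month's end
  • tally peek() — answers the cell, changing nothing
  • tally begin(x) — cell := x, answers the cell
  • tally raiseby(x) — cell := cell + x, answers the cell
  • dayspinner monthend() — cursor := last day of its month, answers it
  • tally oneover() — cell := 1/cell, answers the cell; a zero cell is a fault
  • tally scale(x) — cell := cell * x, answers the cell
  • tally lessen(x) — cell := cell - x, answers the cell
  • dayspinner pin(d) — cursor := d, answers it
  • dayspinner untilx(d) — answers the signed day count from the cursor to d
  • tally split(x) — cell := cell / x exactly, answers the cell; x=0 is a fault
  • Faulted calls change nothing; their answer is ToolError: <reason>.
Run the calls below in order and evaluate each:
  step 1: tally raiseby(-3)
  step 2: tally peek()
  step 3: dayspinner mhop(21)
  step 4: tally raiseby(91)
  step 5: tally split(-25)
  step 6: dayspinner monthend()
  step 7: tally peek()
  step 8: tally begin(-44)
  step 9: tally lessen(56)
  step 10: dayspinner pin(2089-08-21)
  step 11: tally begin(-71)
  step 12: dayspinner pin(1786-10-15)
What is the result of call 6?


Answer: 2286-07-31

Derivation:
>>> tally raiseby x: -3
:: -3
>>> tally peek
:: -3
>>> dayspinner mhop n: 21
:: 2286-07-29
>>> tally raiseby x: 91
:: 88
>>> tally split x: -25
:: -88/25
>>> dayspinner monthend
:: 2286-07-31
>>> tally peek
:: -88/25
>>> tally begin x: -44
:: -44
>>> tally lessen x: 56
:: -100
>>> dayspinner pin d: 2089-08-21
:: 2089-08-21
>>> tally begin x: -71
:: -71
>>> dayspinner pin d: 1786-10-15
:: 1786-10-15


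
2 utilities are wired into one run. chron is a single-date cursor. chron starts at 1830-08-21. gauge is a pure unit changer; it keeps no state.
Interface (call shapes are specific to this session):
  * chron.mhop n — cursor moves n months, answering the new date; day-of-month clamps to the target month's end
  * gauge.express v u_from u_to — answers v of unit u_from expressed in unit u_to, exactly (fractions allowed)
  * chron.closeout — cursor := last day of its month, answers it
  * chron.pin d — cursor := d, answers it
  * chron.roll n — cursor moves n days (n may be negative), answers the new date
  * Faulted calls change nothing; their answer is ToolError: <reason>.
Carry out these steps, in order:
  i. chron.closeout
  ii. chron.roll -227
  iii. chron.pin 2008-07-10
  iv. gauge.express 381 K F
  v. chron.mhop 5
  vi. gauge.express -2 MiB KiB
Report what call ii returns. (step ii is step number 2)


# 1. chron.closeout() -> 1830-08-31
# 2. chron.roll(n=-227) -> 1830-01-16
# 3. chron.pin(d=2008-07-10) -> 2008-07-10
# 4. gauge.express(v=381, u_from=K, u_to=F) -> 22613/100
# 5. chron.mhop(n=5) -> 2008-12-10
# 6. gauge.express(v=-2, u_from=MiB, u_to=KiB) -> -2048

Answer: 1830-01-16


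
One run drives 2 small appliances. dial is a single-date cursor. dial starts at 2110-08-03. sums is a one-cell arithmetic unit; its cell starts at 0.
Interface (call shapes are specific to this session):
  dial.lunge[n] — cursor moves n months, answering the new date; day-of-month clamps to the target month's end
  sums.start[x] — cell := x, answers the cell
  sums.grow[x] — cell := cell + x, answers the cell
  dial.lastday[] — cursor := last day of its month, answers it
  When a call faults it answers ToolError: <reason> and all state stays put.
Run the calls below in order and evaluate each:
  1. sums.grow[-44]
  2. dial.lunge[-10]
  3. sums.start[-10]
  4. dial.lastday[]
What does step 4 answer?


Answer: 2109-10-31

Derivation:
·→ sums.grow(x→-44)
·← -44
·→ dial.lunge(n→-10)
·← 2109-10-03
·→ sums.start(x→-10)
·← -10
·→ dial.lastday()
·← 2109-10-31


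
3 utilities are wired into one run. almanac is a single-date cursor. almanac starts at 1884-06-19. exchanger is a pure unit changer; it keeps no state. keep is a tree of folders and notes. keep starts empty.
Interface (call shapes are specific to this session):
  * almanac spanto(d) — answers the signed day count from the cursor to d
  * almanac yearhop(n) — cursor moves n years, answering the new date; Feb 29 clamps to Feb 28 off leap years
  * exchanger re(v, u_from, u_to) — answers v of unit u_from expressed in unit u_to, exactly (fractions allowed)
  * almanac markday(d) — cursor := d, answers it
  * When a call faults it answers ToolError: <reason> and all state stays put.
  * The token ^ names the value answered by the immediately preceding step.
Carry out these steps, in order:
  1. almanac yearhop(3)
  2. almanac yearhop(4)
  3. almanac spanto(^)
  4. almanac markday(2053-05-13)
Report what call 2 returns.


Answer: 1891-06-19

Derivation:
Now I run almanac yearhop using n: 3: 1887-06-19.
I run almanac yearhop using n: 4, — result: 1891-06-19.
Next I call almanac spanto using d: ^, and observe 0.
Invoking almanac markday using d: 2053-05-13, yielding 2053-05-13.


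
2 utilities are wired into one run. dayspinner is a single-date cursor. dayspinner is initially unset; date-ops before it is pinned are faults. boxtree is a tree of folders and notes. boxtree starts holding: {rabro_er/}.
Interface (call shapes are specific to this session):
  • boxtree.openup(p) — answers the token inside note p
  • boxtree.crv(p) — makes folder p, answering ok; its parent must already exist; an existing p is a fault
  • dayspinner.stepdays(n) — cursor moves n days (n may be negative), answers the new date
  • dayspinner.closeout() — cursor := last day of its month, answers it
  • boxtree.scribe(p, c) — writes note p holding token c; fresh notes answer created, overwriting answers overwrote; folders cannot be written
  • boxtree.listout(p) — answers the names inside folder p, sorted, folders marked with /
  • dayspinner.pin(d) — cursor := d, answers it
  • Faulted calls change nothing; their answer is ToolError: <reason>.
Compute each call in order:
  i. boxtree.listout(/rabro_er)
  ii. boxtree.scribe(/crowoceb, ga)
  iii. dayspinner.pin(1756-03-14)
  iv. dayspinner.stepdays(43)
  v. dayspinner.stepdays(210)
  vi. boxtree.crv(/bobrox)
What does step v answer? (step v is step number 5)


Act: listout[p: /rabro_er]
Obs: []
Act: scribe[p: /crowoceb; c: ga]
Obs: created
Act: pin[d: 1756-03-14]
Obs: 1756-03-14
Act: stepdays[n: 43]
Obs: 1756-04-26
Act: stepdays[n: 210]
Obs: 1756-11-22
Act: crv[p: /bobrox]
Obs: ok

Answer: 1756-11-22


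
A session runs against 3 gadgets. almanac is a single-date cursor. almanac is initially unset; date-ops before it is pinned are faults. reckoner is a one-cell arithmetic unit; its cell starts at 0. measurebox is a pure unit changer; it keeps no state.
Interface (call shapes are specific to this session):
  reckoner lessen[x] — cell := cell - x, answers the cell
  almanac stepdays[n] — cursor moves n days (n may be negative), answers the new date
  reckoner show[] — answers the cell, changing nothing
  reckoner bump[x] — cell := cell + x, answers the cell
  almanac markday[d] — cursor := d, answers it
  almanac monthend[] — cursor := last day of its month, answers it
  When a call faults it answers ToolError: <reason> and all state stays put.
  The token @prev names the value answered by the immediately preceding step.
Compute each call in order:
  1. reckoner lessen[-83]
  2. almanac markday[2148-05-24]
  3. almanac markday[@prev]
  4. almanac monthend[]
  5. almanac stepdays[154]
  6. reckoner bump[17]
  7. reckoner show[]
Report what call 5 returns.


Answer: 2148-11-01

Derivation:
Do: reckoner lessen[x→-83]
See: 83
Do: almanac markday[d→2148-05-24]
See: 2148-05-24
Do: almanac markday[d→@prev]
See: 2148-05-24
Do: almanac monthend[]
See: 2148-05-31
Do: almanac stepdays[n→154]
See: 2148-11-01
Do: reckoner bump[x→17]
See: 100
Do: reckoner show[]
See: 100


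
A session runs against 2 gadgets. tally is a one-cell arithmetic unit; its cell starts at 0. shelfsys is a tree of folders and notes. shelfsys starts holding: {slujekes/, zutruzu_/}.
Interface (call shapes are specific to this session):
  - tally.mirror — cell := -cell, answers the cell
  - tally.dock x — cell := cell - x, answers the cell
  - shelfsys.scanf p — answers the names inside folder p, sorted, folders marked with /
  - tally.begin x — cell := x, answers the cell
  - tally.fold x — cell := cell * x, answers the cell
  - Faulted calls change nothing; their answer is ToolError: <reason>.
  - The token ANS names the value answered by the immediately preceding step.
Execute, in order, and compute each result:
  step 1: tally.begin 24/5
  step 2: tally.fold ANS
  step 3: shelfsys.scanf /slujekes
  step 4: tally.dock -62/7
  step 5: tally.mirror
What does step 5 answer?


→ tally.begin(x='24/5')
← 24/5
→ tally.fold(x='ANS')
← 576/25
→ shelfsys.scanf(p='/slujekes')
← []
→ tally.dock(x='-62/7')
← 5582/175
→ tally.mirror()
← -5582/175

Answer: -5582/175


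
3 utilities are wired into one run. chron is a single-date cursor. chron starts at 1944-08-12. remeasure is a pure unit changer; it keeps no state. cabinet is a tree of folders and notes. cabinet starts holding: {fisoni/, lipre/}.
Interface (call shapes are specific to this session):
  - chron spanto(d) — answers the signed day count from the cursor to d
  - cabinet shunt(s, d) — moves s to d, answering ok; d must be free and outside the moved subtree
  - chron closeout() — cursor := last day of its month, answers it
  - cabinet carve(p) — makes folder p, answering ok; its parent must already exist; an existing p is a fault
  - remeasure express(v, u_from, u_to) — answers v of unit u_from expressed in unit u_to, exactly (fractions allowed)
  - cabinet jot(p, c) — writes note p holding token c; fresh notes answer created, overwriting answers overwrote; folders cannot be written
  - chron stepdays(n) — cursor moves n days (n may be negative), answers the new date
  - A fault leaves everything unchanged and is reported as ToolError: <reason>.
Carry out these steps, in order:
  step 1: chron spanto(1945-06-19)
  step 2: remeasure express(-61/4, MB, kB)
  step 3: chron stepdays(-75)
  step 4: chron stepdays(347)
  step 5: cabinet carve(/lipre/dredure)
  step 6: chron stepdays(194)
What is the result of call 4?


Answer: 1945-05-11

Derivation:
>>> chron spanto d='1945-06-19'
  311
>>> remeasure express v='-61/4' u_from='MB' u_to='kB'
  -15250
>>> chron stepdays n='-75'
  1944-05-29
>>> chron stepdays n='347'
  1945-05-11
>>> cabinet carve p='/lipre/dredure'
  ok
>>> chron stepdays n='194'
  1945-11-21


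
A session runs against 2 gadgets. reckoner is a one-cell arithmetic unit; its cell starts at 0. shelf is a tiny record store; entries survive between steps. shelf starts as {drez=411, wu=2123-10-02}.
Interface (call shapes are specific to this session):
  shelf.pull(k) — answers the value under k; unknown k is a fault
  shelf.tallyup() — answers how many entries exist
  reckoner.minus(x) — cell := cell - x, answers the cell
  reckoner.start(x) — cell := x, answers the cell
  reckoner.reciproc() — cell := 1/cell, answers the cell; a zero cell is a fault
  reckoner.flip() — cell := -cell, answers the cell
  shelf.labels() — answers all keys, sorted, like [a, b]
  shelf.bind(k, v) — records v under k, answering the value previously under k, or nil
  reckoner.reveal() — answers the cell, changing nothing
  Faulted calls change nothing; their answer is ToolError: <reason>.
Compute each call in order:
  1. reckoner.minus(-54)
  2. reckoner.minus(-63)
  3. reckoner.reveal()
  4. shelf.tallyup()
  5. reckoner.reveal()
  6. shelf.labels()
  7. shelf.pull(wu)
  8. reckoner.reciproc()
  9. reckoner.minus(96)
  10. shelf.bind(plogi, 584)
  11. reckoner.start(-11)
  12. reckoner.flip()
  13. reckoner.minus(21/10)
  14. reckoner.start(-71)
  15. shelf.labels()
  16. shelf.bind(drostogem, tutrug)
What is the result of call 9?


% minus x=-54
= 54
% minus x=-63
= 117
% reveal
= 117
% tallyup
= 2
% reveal
= 117
% labels
= [drez, wu]
% pull k=wu
= 2123-10-02
% reciproc
= 1/117
% minus x=96
= -11231/117
% bind k=plogi v=584
= nil
% start x=-11
= -11
% flip
= 11
% minus x=21/10
= 89/10
% start x=-71
= -71
% labels
= [drez, plogi, wu]
% bind k=drostogem v=tutrug
= nil

Answer: -11231/117


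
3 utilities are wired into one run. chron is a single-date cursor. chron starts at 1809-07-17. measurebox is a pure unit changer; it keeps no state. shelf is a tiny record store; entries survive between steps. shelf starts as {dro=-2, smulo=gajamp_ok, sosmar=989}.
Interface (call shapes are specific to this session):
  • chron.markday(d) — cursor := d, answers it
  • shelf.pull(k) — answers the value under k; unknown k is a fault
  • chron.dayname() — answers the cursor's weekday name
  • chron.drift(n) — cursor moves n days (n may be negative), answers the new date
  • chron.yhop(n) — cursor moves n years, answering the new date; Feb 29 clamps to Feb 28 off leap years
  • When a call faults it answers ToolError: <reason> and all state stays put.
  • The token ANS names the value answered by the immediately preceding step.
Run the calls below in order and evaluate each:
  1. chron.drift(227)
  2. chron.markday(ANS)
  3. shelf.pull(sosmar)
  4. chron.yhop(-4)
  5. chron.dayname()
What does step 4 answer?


Answer: 1806-03-01

Derivation:
>> chron.drift(n: 227)
<< 1810-03-01
>> chron.markday(d: ANS)
<< 1810-03-01
>> shelf.pull(k: sosmar)
<< 989
>> chron.yhop(n: -4)
<< 1806-03-01
>> chron.dayname()
<< Saturday


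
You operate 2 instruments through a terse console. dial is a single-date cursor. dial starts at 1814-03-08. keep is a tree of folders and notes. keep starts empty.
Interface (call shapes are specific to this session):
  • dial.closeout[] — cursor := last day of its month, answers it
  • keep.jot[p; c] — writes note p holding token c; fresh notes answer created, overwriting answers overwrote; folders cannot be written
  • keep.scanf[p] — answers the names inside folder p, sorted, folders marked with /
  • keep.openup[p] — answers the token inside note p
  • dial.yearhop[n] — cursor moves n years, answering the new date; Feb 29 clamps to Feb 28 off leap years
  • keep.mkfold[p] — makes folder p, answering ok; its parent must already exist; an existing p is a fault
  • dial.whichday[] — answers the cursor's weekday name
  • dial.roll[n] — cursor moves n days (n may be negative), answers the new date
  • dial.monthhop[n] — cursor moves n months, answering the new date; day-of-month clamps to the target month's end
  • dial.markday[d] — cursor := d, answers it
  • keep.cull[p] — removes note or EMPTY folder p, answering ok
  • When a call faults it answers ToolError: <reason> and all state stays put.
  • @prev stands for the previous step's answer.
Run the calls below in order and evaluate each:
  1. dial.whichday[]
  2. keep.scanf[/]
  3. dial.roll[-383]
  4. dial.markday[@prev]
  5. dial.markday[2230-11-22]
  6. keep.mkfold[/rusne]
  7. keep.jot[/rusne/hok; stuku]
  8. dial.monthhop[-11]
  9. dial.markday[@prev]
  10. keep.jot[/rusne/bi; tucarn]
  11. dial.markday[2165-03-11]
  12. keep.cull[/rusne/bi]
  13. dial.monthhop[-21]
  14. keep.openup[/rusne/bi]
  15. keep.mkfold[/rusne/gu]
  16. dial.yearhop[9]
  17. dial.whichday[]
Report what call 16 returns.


Answer: 2172-06-11

Derivation:
Do: dial.whichday[]
See: Tuesday
Do: keep.scanf[p=/]
See: []
Do: dial.roll[n=-383]
See: 1813-02-18
Do: dial.markday[d=@prev]
See: 1813-02-18
Do: dial.markday[d=2230-11-22]
See: 2230-11-22
Do: keep.mkfold[p=/rusne]
See: ok
Do: keep.jot[p=/rusne/hok; c=stuku]
See: created
Do: dial.monthhop[n=-11]
See: 2229-12-22
Do: dial.markday[d=@prev]
See: 2229-12-22
Do: keep.jot[p=/rusne/bi; c=tucarn]
See: created
Do: dial.markday[d=2165-03-11]
See: 2165-03-11
Do: keep.cull[p=/rusne/bi]
See: ok
Do: dial.monthhop[n=-21]
See: 2163-06-11
Do: keep.openup[p=/rusne/bi]
See: ToolError: not found
Do: keep.mkfold[p=/rusne/gu]
See: ok
Do: dial.yearhop[n=9]
See: 2172-06-11
Do: dial.whichday[]
See: Thursday


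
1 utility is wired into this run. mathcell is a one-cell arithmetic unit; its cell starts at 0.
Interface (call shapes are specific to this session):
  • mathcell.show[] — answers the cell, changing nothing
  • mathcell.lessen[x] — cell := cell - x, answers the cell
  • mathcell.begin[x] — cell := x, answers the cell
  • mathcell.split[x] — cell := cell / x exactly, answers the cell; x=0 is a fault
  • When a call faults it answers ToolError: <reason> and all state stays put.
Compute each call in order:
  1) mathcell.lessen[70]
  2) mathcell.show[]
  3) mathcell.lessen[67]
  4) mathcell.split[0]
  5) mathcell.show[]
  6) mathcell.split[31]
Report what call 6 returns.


Answer: -137/31

Derivation:
-- 1. mathcell.lessen(x='70') => -70
-- 2. mathcell.show() => -70
-- 3. mathcell.lessen(x='67') => -137
-- 4. mathcell.split(x='0') => ToolError: division by zero
-- 5. mathcell.show() => -137
-- 6. mathcell.split(x='31') => -137/31


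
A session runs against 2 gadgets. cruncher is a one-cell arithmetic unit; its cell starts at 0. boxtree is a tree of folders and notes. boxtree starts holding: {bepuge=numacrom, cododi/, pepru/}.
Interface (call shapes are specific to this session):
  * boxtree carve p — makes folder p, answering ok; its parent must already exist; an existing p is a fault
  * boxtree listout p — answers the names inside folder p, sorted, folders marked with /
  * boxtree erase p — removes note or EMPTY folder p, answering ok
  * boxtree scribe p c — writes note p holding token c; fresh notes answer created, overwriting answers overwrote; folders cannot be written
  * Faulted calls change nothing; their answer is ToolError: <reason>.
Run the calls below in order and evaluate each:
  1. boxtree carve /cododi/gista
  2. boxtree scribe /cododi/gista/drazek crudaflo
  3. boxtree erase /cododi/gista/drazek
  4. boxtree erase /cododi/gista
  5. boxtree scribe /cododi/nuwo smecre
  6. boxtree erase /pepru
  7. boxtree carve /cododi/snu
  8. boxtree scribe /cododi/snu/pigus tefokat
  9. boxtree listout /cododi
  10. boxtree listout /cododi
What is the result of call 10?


·→ boxtree carve(p→/cododi/gista)
·← ok
·→ boxtree scribe(p→/cododi/gista/drazek, c→crudaflo)
·← created
·→ boxtree erase(p→/cododi/gista/drazek)
·← ok
·→ boxtree erase(p→/cododi/gista)
·← ok
·→ boxtree scribe(p→/cododi/nuwo, c→smecre)
·← created
·→ boxtree erase(p→/pepru)
·← ok
·→ boxtree carve(p→/cododi/snu)
·← ok
·→ boxtree scribe(p→/cododi/snu/pigus, c→tefokat)
·← created
·→ boxtree listout(p→/cododi)
·← [nuwo, snu/]
·→ boxtree listout(p→/cododi)
·← [nuwo, snu/]

Answer: [nuwo, snu/]


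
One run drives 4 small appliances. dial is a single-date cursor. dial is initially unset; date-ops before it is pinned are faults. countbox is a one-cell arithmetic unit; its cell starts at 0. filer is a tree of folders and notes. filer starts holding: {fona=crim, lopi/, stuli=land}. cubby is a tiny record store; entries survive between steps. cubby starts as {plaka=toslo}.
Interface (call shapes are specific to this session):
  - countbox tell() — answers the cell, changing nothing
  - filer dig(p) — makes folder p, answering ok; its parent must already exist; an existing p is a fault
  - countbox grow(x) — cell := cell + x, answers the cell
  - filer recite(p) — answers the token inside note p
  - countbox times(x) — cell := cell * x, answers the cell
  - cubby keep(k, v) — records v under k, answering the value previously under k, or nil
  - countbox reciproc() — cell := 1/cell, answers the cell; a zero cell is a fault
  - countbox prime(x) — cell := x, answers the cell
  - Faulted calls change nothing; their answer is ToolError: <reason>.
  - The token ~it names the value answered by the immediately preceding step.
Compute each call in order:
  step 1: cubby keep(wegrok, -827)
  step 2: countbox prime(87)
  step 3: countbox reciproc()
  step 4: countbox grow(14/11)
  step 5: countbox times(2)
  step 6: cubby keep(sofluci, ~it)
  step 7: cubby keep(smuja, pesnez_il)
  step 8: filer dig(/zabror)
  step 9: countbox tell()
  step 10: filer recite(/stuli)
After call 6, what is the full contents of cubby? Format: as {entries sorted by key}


% cubby keep(k→wegrok, v→-827) ~> nil
% countbox prime(x→87) ~> 87
% countbox reciproc() ~> 1/87
% countbox grow(x→14/11) ~> 1229/957
% countbox times(x→2) ~> 2458/957
% cubby keep(k→sofluci, v→~it) ~> nil
% cubby keep(k→smuja, v→pesnez_il) ~> nil
% filer dig(p→/zabror) ~> ok
% countbox tell() ~> 2458/957
% filer recite(p→/stuli) ~> land

Answer: {plaka=toslo, sofluci=2458/957, wegrok=-827}


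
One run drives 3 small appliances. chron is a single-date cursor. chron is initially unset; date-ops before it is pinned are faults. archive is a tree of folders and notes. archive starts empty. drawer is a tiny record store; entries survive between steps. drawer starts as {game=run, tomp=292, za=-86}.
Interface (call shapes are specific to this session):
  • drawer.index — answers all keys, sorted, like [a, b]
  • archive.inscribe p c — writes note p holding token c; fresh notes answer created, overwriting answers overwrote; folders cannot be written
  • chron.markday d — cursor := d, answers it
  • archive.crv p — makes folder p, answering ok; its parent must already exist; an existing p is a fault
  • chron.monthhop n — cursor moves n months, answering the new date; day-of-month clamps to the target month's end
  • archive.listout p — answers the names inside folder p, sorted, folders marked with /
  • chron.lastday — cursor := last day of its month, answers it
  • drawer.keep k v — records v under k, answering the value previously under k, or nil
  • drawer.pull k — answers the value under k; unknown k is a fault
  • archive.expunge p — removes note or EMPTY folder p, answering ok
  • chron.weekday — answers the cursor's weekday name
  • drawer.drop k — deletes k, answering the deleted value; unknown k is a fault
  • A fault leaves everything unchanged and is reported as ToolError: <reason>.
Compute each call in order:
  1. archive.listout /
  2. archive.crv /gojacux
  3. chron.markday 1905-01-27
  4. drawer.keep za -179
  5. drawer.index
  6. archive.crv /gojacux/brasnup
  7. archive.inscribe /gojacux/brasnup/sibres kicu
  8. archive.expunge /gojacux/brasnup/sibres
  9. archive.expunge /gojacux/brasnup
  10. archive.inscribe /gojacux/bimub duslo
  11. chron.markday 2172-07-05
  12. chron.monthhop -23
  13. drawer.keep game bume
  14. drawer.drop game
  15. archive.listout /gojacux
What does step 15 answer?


! 1. archive.listout(p=/) : []
! 2. archive.crv(p=/gojacux) : ok
! 3. chron.markday(d=1905-01-27) : 1905-01-27
! 4. drawer.keep(k=za, v=-179) : -86
! 5. drawer.index() : [game, tomp, za]
! 6. archive.crv(p=/gojacux/brasnup) : ok
! 7. archive.inscribe(p=/gojacux/brasnup/sibres, c=kicu) : created
! 8. archive.expunge(p=/gojacux/brasnup/sibres) : ok
! 9. archive.expunge(p=/gojacux/brasnup) : ok
! 10. archive.inscribe(p=/gojacux/bimub, c=duslo) : created
! 11. chron.markday(d=2172-07-05) : 2172-07-05
! 12. chron.monthhop(n=-23) : 2170-08-05
! 13. drawer.keep(k=game, v=bume) : run
! 14. drawer.drop(k=game) : bume
! 15. archive.listout(p=/gojacux) : [bimub]

Answer: [bimub]


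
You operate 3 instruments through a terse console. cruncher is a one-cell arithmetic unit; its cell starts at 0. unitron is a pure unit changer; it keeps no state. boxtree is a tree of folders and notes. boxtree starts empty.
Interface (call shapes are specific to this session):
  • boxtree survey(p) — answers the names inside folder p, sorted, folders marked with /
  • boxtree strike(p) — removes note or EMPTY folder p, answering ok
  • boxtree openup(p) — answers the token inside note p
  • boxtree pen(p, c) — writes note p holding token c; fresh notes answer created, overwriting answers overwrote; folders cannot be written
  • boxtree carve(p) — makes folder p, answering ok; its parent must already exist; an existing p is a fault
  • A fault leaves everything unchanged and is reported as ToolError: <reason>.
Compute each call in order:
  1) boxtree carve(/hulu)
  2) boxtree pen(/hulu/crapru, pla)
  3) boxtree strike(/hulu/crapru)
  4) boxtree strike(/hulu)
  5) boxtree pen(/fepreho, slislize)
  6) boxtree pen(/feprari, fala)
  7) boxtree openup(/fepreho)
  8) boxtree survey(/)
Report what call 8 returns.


Answer: [feprari, fepreho]

Derivation:
;; 1. boxtree carve(p→/hulu) -> ok
;; 2. boxtree pen(p→/hulu/crapru, c→pla) -> created
;; 3. boxtree strike(p→/hulu/crapru) -> ok
;; 4. boxtree strike(p→/hulu) -> ok
;; 5. boxtree pen(p→/fepreho, c→slislize) -> created
;; 6. boxtree pen(p→/feprari, c→fala) -> created
;; 7. boxtree openup(p→/fepreho) -> slislize
;; 8. boxtree survey(p→/) -> [feprari, fepreho]


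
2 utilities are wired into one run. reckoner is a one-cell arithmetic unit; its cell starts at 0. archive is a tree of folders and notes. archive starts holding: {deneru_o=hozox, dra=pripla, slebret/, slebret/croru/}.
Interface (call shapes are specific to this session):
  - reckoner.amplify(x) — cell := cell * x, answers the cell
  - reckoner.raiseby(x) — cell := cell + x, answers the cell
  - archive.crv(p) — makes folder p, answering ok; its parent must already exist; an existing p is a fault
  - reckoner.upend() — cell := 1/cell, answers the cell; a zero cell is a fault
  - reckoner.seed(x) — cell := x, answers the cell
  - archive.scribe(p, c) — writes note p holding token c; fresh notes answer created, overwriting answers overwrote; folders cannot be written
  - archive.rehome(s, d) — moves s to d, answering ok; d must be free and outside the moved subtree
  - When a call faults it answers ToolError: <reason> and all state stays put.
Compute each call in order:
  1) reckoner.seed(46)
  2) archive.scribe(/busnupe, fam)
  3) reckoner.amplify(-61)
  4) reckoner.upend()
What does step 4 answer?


Do: reckoner.seed[x: 46]
See: 46
Do: archive.scribe[p: /busnupe; c: fam]
See: created
Do: reckoner.amplify[x: -61]
See: -2806
Do: reckoner.upend[]
See: -1/2806

Answer: -1/2806


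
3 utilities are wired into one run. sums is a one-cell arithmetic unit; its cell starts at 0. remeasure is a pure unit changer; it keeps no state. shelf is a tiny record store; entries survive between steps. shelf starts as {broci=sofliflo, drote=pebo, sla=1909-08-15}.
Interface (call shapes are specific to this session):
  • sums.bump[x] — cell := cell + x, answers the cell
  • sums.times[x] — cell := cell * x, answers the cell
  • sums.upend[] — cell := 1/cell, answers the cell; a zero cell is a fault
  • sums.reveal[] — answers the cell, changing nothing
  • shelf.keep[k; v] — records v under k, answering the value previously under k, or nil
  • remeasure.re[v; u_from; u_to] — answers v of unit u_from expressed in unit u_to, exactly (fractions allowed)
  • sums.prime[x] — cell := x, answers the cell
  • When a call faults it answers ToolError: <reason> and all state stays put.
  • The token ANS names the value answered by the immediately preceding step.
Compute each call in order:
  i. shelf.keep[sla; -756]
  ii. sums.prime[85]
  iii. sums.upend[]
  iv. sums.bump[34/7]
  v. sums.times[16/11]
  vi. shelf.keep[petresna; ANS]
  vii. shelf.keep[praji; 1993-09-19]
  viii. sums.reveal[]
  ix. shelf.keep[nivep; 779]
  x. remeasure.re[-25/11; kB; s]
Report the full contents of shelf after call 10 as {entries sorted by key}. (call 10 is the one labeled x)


Answer: {broci=sofliflo, drote=pebo, nivep=779, petresna=46352/6545, praji=1993-09-19, sla=-756}

Derivation:
·→ keep(k→sla, v→-756)
·← 1909-08-15
·→ prime(x→85)
·← 85
·→ upend()
·← 1/85
·→ bump(x→34/7)
·← 2897/595
·→ times(x→16/11)
·← 46352/6545
·→ keep(k→petresna, v→ANS)
·← nil
·→ keep(k→praji, v→1993-09-19)
·← nil
·→ reveal()
·← 46352/6545
·→ keep(k→nivep, v→779)
·← nil
·→ re(v→-25/11, u_from→kB, u_to→s)
·← ToolError: incompatible units


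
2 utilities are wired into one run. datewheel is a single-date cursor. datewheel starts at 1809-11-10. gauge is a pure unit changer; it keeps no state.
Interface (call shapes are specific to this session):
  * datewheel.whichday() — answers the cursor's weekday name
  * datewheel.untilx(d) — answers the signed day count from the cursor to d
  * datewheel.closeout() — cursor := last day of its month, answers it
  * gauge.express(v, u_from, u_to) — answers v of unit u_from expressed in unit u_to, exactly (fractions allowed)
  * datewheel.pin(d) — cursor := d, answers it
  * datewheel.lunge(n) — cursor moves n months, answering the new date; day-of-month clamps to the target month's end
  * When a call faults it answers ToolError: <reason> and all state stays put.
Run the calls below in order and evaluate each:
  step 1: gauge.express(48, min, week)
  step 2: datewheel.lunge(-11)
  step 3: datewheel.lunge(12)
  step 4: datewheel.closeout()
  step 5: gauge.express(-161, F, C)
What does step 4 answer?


==> gauge.express(v: 48, u_from: min, u_to: week)
<== 1/210
==> datewheel.lunge(n: -11)
<== 1808-12-10
==> datewheel.lunge(n: 12)
<== 1809-12-10
==> datewheel.closeout()
<== 1809-12-31
==> gauge.express(v: -161, u_from: F, u_to: C)
<== -965/9

Answer: 1809-12-31


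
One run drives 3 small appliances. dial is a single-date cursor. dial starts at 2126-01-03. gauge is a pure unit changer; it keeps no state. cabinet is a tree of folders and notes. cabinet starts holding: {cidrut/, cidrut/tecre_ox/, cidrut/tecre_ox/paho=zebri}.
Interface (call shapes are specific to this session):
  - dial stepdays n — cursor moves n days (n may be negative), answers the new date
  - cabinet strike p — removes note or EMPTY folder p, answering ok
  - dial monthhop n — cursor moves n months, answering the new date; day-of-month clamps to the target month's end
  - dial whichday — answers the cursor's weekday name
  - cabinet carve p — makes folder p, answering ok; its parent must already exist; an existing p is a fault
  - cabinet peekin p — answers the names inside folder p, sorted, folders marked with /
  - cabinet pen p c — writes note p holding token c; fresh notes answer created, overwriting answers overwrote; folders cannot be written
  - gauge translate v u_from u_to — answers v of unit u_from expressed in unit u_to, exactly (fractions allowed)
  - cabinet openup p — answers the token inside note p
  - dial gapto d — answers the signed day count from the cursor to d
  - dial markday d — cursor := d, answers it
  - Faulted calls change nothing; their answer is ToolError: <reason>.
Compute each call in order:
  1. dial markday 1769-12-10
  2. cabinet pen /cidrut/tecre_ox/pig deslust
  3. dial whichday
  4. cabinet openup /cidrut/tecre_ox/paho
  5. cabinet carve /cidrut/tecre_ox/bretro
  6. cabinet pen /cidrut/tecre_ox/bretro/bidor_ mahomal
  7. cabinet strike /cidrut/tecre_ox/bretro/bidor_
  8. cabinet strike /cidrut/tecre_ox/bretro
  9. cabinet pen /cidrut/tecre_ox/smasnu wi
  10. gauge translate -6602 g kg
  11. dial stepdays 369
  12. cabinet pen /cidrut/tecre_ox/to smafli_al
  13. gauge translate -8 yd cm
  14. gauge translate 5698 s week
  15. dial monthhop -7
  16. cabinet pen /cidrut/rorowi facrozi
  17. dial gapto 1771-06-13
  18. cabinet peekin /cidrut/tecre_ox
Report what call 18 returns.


>> dial markday(d: 1769-12-10)
<< 1769-12-10
>> cabinet pen(p: /cidrut/tecre_ox/pig, c: deslust)
<< created
>> dial whichday()
<< Sunday
>> cabinet openup(p: /cidrut/tecre_ox/paho)
<< zebri
>> cabinet carve(p: /cidrut/tecre_ox/bretro)
<< ok
>> cabinet pen(p: /cidrut/tecre_ox/bretro/bidor_, c: mahomal)
<< created
>> cabinet strike(p: /cidrut/tecre_ox/bretro/bidor_)
<< ok
>> cabinet strike(p: /cidrut/tecre_ox/bretro)
<< ok
>> cabinet pen(p: /cidrut/tecre_ox/smasnu, c: wi)
<< created
>> gauge translate(v: -6602, u_from: g, u_to: kg)
<< -3301/500
>> dial stepdays(n: 369)
<< 1770-12-14
>> cabinet pen(p: /cidrut/tecre_ox/to, c: smafli_al)
<< created
>> gauge translate(v: -8, u_from: yd, u_to: cm)
<< -18288/25
>> gauge translate(v: 5698, u_from: s, u_to: week)
<< 407/43200
>> dial monthhop(n: -7)
<< 1770-05-14
>> cabinet pen(p: /cidrut/rorowi, c: facrozi)
<< created
>> dial gapto(d: 1771-06-13)
<< 395
>> cabinet peekin(p: /cidrut/tecre_ox)
<< [paho, pig, smasnu, to]

Answer: [paho, pig, smasnu, to]


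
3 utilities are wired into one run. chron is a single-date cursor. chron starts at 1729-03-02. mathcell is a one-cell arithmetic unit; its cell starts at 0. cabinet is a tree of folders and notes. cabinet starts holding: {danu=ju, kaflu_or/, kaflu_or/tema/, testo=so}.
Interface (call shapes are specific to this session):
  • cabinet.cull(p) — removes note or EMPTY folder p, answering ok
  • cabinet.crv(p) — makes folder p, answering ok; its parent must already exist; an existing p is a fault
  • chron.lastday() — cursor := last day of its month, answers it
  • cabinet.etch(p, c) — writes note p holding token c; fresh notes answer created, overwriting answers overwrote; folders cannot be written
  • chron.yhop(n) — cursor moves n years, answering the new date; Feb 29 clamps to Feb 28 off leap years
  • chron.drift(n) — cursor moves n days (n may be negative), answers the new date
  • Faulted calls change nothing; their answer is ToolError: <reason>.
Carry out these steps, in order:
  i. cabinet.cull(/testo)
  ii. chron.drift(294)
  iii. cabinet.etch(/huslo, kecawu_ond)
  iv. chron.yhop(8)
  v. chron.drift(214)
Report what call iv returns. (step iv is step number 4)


% cabinet.cull(p=/testo) -> ok
% chron.drift(n=294) -> 1729-12-21
% cabinet.etch(p=/huslo, c=kecawu_ond) -> created
% chron.yhop(n=8) -> 1737-12-21
% chron.drift(n=214) -> 1738-07-23

Answer: 1737-12-21


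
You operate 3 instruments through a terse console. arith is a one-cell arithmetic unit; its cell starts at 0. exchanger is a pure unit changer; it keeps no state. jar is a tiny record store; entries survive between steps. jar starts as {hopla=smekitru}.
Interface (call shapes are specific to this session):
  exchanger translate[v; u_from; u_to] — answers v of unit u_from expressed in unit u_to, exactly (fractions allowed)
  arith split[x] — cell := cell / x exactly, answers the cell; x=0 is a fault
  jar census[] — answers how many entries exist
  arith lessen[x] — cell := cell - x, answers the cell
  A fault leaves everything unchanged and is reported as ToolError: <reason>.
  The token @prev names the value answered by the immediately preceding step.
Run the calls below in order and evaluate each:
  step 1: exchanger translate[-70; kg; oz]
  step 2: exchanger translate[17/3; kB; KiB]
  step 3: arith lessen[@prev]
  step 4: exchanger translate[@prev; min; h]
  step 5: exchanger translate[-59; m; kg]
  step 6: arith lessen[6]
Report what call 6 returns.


$ exchanger translate v='-70' u_from='kg' u_to='oz'
  -16000000000/6479891
$ exchanger translate v='17/3' u_from='kB' u_to='KiB'
  2125/384
$ arith lessen x='@prev'
  -2125/384
$ exchanger translate v='@prev' u_from='min' u_to='h'
  -425/4608
$ exchanger translate v='-59' u_from='m' u_to='kg'
  ToolError: incompatible units
$ arith lessen x='6'
  -4429/384

Answer: -4429/384
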